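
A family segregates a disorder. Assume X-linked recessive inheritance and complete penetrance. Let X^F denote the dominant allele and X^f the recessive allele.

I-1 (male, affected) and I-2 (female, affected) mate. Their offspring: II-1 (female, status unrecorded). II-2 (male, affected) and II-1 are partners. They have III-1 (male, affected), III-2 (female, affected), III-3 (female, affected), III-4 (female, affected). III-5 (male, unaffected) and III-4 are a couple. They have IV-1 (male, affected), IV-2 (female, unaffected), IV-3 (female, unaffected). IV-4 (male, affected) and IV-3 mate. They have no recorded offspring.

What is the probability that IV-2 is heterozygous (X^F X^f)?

1

IV-2 is unaffected so carries F and received f from III-4 (X^f X^f), so IV-2 is X^F X^f, giving P(X^F X^f) = 1.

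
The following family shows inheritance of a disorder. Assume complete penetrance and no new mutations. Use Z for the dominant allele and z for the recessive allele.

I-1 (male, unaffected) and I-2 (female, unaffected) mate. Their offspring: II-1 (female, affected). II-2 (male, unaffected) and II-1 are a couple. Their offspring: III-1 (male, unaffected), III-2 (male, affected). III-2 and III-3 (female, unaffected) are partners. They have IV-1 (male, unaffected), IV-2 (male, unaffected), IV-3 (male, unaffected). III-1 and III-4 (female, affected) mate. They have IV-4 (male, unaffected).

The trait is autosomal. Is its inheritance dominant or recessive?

I-1 and I-2 are both unaffected yet have an affected child II-1. Under dominance, an affected child requires at least one affected parent, so the trait cannot be dominant.

recessive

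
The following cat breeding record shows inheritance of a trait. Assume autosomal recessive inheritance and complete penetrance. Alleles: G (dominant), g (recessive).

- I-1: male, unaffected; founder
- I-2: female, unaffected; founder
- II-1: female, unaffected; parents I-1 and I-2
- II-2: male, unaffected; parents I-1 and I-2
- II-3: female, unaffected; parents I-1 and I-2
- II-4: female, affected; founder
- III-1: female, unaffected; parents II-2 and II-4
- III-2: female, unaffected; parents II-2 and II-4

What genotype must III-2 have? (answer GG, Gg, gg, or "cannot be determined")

From phenotype alone, III-2 is GG or Gg.
III-2 is unaffected so carries G and received g from II-4 (gg), so III-2 is Gg.

Gg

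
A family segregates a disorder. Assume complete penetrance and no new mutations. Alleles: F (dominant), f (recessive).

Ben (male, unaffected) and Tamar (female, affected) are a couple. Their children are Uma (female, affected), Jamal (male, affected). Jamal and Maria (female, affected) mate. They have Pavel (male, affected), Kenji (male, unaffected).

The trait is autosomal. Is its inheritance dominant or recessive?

dominant

Jamal and Maria are both affected yet have an unaffected child Kenji. Under a recessive model two affected parents are homozygous and every child would be affected, so the trait cannot be recessive.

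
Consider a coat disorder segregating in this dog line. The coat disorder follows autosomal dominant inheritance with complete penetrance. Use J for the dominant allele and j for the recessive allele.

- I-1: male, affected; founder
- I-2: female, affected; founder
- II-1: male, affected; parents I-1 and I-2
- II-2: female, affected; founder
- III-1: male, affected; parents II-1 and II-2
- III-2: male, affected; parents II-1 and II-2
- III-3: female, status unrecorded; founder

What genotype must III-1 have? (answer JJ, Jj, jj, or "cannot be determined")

III-1's phenotype allows JJ or Jj, and no parent or child forces a single allele at both positions; consistent genotype assignments exist with III-1 as JJ or Jj.

cannot be determined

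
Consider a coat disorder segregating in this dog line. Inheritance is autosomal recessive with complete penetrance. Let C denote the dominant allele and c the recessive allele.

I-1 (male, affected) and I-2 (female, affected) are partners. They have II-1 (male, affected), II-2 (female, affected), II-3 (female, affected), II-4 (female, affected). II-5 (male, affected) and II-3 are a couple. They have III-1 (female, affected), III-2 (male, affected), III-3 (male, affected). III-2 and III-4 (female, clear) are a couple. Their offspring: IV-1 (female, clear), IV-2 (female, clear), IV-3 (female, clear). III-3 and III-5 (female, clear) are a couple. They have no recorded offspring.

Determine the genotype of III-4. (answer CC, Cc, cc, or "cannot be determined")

cannot be determined

III-4's phenotype allows CC or Cc, and no parent or child forces a single allele at both positions; consistent genotype assignments exist with III-4 as CC or Cc.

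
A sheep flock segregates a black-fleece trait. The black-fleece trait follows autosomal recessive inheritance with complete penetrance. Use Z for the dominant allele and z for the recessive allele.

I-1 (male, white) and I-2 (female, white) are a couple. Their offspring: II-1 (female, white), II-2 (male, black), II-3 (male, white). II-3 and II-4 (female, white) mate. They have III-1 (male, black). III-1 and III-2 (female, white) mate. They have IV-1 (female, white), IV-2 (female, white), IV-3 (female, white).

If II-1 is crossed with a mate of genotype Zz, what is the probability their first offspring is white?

5/6

I-1 is white so carries Z and passed z to II-2 (zz), so I-1 is Zz.
I-2 is white so carries Z and passed z to II-2 (zz), so I-2 is Zz.
II-1 is a white offspring of I-1 (Zz) × I-2 (Zz), whose cross gives 1/4 ZZ : 1/2 Zz : 1/4 zz; conditioning on being white, II-1 is ZZ with probability 1/3, Zz with probability 2/3.
Summing over parental genotype combinations, P(offspring is white) = 1/3·1 + 2/3·3/4 = 5/6.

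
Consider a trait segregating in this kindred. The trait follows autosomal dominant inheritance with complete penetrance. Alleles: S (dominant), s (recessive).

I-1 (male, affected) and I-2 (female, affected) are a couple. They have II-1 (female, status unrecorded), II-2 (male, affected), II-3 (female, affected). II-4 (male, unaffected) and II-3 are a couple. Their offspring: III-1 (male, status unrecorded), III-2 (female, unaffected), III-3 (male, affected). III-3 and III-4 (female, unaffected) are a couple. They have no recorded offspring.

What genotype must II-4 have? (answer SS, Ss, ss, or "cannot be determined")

II-4 is unaffected, so II-4 is ss.

ss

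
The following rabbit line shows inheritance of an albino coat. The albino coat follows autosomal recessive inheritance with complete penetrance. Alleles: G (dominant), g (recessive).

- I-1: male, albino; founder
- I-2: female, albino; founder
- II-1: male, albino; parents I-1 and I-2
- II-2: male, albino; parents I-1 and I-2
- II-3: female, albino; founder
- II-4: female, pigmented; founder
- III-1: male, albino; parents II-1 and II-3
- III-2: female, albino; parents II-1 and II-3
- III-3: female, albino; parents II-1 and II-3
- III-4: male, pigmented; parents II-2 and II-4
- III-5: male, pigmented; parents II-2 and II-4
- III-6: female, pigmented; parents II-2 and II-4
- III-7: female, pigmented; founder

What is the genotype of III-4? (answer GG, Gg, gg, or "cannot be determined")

Gg

From phenotype alone, III-4 is GG or Gg.
III-4 is pigmented so carries G and received g from II-2 (gg), so III-4 is Gg.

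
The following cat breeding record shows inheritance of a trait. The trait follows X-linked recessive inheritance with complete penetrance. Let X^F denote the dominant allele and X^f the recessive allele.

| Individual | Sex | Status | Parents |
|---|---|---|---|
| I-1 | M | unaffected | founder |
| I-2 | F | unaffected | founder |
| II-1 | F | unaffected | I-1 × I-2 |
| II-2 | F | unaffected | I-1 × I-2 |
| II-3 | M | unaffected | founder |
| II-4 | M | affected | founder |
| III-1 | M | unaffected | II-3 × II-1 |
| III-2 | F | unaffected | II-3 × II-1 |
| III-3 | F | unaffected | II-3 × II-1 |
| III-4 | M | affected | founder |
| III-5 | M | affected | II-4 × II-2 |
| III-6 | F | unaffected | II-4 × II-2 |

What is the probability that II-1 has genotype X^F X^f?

I-1 is unaffected, so I-1 is X^F Y.
I-2 is unaffected so carries F and passed f to II-2 (X^F X^f, whose F came from I-1), so I-2 is X^F X^f.
Their cross gives offspring ratios 1/2 X^F X^F : 1/2 X^F X^f. Conditioning on II-1 being unaffected, P(X^F X^f) = 1/2 / 1 = 1/2 before taking II-1's own offspring into account.
II-3 is unaffected, so II-3 is X^F Y.
Now use II-1's offspring. Probability of each recorded status — unaffected son III-1: 1/2 if II-1 is X^F X^f, 1 if X^F X^F. (III-2, III-3: equally likely either way, so uninformative.)
Bayes: P(X^F X^f) = 1/2·1/2 / (1/2·1/2 + 1/2·1) = 1/3.

1/3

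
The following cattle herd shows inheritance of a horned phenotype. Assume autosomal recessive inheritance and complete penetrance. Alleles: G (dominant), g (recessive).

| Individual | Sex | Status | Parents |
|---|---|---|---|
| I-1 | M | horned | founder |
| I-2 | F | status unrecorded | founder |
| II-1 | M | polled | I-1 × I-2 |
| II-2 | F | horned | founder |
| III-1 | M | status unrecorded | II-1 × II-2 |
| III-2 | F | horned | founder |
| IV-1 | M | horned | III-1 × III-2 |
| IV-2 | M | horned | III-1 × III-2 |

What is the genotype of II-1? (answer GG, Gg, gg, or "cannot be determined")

Gg

From phenotype alone, II-1 is GG or Gg.
II-1 is polled so carries G and received g from I-1 (gg), so II-1 is Gg.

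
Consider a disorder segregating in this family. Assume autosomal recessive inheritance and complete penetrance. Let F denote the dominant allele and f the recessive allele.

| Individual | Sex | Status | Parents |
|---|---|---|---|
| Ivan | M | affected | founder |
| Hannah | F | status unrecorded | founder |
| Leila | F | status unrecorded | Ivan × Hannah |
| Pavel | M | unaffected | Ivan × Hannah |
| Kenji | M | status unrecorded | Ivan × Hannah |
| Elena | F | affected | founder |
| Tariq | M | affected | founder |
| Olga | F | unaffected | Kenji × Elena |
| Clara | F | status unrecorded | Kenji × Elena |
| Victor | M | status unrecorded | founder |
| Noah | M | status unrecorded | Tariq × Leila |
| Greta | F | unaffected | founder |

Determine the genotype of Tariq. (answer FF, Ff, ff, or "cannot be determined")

Tariq is affected, so Tariq is ff.

ff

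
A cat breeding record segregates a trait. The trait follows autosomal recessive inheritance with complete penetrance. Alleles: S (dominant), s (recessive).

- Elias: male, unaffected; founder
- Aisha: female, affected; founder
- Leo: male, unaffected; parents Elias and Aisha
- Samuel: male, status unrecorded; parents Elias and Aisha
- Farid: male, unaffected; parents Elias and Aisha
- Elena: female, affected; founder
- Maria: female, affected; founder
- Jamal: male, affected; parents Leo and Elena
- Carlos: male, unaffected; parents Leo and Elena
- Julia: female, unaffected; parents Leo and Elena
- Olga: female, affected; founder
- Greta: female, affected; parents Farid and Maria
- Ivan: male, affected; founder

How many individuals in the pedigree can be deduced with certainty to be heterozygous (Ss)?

4

Obligate heterozygotes: Leo is unaffected so carries S and received s from Aisha (ss), so Leo is Ss; Farid is unaffected so carries S and received s from Aisha (ss), so Farid is Ss; Carlos is unaffected so carries S and received s from Elena (ss), so Carlos is Ss; Julia is unaffected so carries S and received s from Elena (ss), so Julia is Ss.
Every other individual is either homozygous by phenotype or has at least one consistent homozygous assignment, so the count is 4.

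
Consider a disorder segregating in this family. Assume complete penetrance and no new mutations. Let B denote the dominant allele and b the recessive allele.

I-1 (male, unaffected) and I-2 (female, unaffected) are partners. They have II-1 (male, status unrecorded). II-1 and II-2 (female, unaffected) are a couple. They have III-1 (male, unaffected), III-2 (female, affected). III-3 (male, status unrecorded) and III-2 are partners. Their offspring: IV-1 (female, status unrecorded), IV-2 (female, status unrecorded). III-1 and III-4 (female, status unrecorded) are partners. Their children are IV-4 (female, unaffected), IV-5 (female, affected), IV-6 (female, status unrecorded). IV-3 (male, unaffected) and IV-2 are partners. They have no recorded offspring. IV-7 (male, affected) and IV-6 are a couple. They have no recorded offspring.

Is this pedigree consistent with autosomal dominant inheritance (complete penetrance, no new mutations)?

No assignment of genotypes under autosomal dominant satisfies every parent–offspring relationship, so the pedigree is inconsistent.

No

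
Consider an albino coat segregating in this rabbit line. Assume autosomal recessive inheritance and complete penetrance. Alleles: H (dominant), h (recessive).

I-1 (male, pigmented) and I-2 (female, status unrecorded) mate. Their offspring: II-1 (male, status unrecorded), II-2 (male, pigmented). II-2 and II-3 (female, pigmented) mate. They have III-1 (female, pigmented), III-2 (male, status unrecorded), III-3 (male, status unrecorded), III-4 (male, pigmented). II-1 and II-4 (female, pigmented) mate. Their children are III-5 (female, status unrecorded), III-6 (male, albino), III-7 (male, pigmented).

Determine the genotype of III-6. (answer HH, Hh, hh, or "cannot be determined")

III-6 is albino, so III-6 is hh.

hh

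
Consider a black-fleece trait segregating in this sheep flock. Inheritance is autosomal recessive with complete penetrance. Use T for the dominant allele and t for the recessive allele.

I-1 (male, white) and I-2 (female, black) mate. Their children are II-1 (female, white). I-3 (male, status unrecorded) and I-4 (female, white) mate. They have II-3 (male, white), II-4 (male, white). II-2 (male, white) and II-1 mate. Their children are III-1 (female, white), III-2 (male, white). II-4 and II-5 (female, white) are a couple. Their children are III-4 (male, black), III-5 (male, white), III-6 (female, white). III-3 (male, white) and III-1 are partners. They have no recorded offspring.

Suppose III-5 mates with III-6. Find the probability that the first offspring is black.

II-4 is white so carries T and passed t to III-4 (tt), so II-4 is Tt.
II-5 is white so carries T and passed t to III-4 (tt), so II-5 is Tt.
III-5 is a white offspring of II-4 (Tt) × II-5 (Tt), whose cross gives 1/4 TT : 1/2 Tt : 1/4 tt; conditioning on being white, III-5 is TT with probability 1/3, Tt with probability 2/3.
III-6 is a white offspring of II-4 (Tt) × II-5 (Tt), whose cross gives 1/4 TT : 1/2 Tt : 1/4 tt; conditioning on being white, III-6 is TT with probability 1/3, Tt with probability 2/3.
Summing over parental genotype combinations, P(offspring is black) = 4/9·1/4 = 1/9.

1/9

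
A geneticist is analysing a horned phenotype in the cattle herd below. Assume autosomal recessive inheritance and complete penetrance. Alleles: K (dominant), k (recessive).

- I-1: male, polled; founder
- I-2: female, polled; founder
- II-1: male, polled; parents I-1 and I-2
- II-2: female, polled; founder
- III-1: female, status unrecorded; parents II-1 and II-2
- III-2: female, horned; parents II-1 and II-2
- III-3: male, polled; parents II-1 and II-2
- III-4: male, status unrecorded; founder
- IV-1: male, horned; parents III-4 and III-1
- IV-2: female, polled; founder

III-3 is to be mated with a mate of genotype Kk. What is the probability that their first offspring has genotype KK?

1/3

II-1 is polled so carries K and passed k to III-2 (kk), so II-1 is Kk.
II-2 is polled so carries K and passed k to III-2 (kk), so II-2 is Kk.
III-3 is a polled offspring of II-1 (Kk) × II-2 (Kk), whose cross gives 1/4 KK : 1/2 Kk : 1/4 kk; conditioning on being polled, III-3 is KK with probability 1/3, Kk with probability 2/3.
Summing over parental genotype combinations, P(offspring has genotype KK) = 1/3·1/2 + 2/3·1/4 = 1/3.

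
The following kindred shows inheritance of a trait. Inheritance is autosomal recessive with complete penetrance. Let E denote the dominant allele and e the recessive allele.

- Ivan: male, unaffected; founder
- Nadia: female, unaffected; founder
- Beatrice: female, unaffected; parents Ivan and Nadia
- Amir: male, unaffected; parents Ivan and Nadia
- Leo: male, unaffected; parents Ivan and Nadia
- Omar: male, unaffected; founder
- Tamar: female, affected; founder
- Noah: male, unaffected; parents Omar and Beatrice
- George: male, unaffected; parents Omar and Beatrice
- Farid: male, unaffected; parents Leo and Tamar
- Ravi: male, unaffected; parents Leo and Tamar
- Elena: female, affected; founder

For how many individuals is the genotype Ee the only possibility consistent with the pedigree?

2

Obligate heterozygotes: Farid is unaffected so carries E and received e from Tamar (ee), so Farid is Ee; Ravi is unaffected so carries E and received e from Tamar (ee), so Ravi is Ee.
Every other individual is either homozygous by phenotype or has at least one consistent homozygous assignment, so the count is 2.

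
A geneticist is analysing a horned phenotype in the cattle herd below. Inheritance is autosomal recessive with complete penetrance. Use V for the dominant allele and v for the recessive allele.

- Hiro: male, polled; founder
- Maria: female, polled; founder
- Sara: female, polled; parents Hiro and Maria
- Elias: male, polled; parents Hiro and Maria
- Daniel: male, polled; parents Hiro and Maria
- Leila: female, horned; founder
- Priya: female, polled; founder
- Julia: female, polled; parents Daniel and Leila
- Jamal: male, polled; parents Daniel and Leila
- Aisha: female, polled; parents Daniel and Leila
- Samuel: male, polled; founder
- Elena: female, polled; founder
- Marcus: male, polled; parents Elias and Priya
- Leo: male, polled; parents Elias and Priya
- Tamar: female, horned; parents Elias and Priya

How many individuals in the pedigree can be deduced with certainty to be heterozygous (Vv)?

5

Obligate heterozygotes: Elias is polled so carries V and passed v to Tamar (vv), so Elias is Vv; Priya is polled so carries V and passed v to Tamar (vv), so Priya is Vv; Julia is polled so carries V and received v from Leila (vv), so Julia is Vv; Jamal is polled so carries V and received v from Leila (vv), so Jamal is Vv; Aisha is polled so carries V and received v from Leila (vv), so Aisha is Vv.
Every other individual is either homozygous by phenotype or has at least one consistent homozygous assignment, so the count is 5.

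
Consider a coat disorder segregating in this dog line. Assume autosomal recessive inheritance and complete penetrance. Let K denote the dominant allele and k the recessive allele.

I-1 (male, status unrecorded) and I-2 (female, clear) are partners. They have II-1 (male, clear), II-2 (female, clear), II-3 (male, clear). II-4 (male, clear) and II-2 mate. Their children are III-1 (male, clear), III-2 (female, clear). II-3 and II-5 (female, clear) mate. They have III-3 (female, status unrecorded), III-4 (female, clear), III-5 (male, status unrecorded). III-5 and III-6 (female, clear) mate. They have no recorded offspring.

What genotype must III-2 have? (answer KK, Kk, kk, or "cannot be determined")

cannot be determined

III-2's phenotype allows KK or Kk, and no parent or child forces a single allele at both positions; consistent genotype assignments exist with III-2 as KK or Kk.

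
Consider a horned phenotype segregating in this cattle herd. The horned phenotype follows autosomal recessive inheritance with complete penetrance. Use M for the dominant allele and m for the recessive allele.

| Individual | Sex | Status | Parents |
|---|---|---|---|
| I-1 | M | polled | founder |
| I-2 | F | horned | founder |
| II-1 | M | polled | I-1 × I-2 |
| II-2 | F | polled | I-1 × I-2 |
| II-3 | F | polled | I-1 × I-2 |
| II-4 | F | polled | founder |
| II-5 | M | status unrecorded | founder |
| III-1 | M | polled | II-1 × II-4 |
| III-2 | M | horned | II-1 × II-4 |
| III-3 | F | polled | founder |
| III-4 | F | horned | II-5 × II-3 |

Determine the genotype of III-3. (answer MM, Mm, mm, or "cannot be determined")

III-3's phenotype allows MM or Mm, and no parent or child forces a single allele at both positions; consistent genotype assignments exist with III-3 as MM or Mm.

cannot be determined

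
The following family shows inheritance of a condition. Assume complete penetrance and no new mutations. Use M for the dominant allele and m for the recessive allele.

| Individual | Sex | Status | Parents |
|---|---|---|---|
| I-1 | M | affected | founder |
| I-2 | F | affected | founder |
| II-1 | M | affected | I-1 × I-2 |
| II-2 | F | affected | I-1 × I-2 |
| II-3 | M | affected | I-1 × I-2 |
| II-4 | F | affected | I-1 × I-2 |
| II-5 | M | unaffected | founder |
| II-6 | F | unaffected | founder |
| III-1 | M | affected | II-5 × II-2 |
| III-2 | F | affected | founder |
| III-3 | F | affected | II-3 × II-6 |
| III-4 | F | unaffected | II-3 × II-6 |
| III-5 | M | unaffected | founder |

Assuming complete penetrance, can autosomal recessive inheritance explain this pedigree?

Yes

A consistent assignment under autosomal recessive exists: I-1 mm, I-2 mm, II-1 mm, II-2 mm, II-3 mm, II-4 mm, II-5 Mm, II-6 Mm, III-1 mm, III-2 mm, III-3 mm, III-4 Mm, III-5 MM.
In this assignment every recorded phenotype matches its genotype and every non-founder's genotype is obtainable from its parents' genotypes, so the pedigree is consistent.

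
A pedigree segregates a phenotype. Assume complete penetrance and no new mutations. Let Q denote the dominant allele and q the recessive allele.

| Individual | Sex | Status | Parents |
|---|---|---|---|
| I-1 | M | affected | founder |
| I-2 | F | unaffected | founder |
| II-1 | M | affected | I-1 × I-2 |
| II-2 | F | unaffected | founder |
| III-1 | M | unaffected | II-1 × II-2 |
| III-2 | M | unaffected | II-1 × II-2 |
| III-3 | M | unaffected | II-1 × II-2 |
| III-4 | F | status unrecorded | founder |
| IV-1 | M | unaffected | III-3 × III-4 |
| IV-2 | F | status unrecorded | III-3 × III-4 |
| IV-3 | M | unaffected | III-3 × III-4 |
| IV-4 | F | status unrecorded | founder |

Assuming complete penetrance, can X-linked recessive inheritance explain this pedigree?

A consistent assignment under X-linked recessive exists: I-1 X^q Y, I-2 X^Q X^q, II-1 X^q Y, II-2 X^Q X^Q, III-1 X^Q Y, III-2 X^Q Y, III-3 X^Q Y, III-4 X^Q X^Q, IV-1 X^Q Y, IV-2 X^Q X^Q, IV-3 X^Q Y, IV-4 X^Q X^Q.
In this assignment every recorded phenotype matches its genotype and every non-founder's genotype is obtainable from its parents' genotypes, so the pedigree is consistent.

Yes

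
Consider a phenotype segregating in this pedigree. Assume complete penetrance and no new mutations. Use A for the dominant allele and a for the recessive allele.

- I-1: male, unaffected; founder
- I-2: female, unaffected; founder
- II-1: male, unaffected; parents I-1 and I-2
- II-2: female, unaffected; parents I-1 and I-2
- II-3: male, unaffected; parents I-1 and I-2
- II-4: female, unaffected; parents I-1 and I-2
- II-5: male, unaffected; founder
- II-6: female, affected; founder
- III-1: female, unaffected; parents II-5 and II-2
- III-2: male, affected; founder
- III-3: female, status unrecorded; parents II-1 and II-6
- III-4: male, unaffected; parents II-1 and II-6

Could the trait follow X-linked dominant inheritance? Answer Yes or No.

A consistent assignment under X-linked dominant exists: I-1 X^a Y, I-2 X^a X^a, II-1 X^a Y, II-2 X^a X^a, II-3 X^a Y, II-4 X^a X^a, II-5 X^a Y, II-6 X^A X^a, III-1 X^a X^a, III-2 X^A Y, III-3 X^A X^a, III-4 X^a Y.
In this assignment every recorded phenotype matches its genotype and every non-founder's genotype is obtainable from its parents' genotypes, so the pedigree is consistent.

Yes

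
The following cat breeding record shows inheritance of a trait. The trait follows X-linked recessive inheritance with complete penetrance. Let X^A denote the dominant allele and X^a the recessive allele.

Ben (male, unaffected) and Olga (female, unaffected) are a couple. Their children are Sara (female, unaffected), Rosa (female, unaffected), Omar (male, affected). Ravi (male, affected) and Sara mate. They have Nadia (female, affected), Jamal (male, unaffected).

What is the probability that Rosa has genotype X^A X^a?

Ben is unaffected, so Ben is X^A Y.
Olga is unaffected so carries A and passed a to Sara (X^A X^a, whose A came from Ben), so Olga is X^A X^a.
Their cross gives offspring ratios 1/2 X^A X^A : 1/2 X^A X^a. Conditioning on Rosa being unaffected, P(X^A X^a) = 1/2 / 1 = 1/2.

1/2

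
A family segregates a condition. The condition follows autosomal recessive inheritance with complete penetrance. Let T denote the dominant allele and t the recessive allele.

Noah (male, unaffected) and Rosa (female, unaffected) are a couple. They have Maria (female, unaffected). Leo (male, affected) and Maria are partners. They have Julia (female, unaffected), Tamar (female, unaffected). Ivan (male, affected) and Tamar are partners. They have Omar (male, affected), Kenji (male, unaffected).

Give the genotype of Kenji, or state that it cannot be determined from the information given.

From phenotype alone, Kenji is TT or Tt.
Kenji is unaffected so carries T and received t from Ivan (tt), so Kenji is Tt.

Tt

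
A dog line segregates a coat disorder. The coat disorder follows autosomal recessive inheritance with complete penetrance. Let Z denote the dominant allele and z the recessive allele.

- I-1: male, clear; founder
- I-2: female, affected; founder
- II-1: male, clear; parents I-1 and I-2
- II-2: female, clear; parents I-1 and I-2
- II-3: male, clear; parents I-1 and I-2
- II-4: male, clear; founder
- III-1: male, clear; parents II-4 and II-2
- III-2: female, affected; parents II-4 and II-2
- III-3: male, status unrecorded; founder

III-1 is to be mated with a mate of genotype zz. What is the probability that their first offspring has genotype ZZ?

0

II-4 is clear so carries Z and passed z to III-2 (zz), so II-4 is Zz.
II-2 is clear so carries Z and received z from I-2 (zz), so II-2 is Zz.
III-1 is a clear offspring of II-4 (Zz) × II-2 (Zz), whose cross gives 1/4 ZZ : 1/2 Zz : 1/4 zz; conditioning on being clear, III-1 is ZZ with probability 1/3, Zz with probability 2/3.
Summing over parental genotype combinations, P(offspring has genotype ZZ) = 0 = 0.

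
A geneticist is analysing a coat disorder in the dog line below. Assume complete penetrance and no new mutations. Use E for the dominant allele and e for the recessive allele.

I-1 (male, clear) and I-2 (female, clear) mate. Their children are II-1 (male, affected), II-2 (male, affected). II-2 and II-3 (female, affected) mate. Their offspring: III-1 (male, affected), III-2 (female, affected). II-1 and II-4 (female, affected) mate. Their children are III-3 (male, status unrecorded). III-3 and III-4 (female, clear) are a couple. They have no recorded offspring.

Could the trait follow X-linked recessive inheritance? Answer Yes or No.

Yes

A consistent assignment under X-linked recessive exists: I-1 X^E Y, I-2 X^E X^e, II-1 X^e Y, II-2 X^e Y, II-3 X^e X^e, II-4 X^e X^e, III-1 X^e Y, III-2 X^e X^e, III-3 X^e Y, III-4 X^E X^E.
In this assignment every recorded phenotype matches its genotype and every non-founder's genotype is obtainable from its parents' genotypes, so the pedigree is consistent.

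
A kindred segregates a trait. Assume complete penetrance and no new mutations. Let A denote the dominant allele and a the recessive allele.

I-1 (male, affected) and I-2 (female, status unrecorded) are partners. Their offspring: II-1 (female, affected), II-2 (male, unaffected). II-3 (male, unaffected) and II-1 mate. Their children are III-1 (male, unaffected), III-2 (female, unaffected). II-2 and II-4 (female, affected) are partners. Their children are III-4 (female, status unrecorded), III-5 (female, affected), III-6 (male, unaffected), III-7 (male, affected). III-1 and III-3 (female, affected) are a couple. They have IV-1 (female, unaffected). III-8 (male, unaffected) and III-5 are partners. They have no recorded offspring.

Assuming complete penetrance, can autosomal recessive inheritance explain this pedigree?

Yes

A consistent assignment under autosomal recessive exists: I-1 aa, I-2 Aa, II-1 aa, II-2 Aa, II-3 AA, II-4 aa, III-1 Aa, III-2 Aa, III-3 aa, III-4 Aa, III-5 aa, III-6 Aa, III-7 aa, III-8 AA, IV-1 Aa.
In this assignment every recorded phenotype matches its genotype and every non-founder's genotype is obtainable from its parents' genotypes, so the pedigree is consistent.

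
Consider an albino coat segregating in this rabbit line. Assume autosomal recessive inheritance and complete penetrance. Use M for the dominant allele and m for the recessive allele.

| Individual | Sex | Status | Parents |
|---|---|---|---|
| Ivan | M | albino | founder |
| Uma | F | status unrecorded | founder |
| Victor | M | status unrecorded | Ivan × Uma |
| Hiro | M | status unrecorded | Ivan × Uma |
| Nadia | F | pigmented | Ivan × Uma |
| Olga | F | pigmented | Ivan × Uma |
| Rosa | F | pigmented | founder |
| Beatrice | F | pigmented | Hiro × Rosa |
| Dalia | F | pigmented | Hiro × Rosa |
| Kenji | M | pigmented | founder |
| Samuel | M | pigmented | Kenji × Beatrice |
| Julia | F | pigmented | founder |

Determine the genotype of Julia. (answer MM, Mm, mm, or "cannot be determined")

cannot be determined

Julia's phenotype allows MM or Mm, and no parent or child forces a single allele at both positions; consistent genotype assignments exist with Julia as MM or Mm.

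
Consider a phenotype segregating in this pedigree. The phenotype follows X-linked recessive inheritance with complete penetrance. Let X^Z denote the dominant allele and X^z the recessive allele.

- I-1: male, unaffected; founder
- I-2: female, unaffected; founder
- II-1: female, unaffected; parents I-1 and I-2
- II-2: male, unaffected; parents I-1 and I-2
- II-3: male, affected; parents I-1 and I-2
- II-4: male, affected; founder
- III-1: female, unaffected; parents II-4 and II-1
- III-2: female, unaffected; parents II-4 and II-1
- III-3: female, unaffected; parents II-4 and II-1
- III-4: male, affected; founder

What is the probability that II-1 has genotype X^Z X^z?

I-1 is unaffected, so I-1 is X^Z Y.
I-2 is unaffected so carries Z and passed z to II-3 (X^z Y), so I-2 is X^Z X^z.
Their cross gives offspring ratios 1/2 X^Z X^Z : 1/2 X^Z X^z. Conditioning on II-1 being unaffected, P(X^Z X^z) = 1/2 / 1 = 1/2 before taking II-1's own offspring into account.
II-4 is affected, so II-4 is X^z Y.
Now use II-1's offspring. Probability of each recorded status — unaffected daughter III-1: 1/2 if II-1 is X^Z X^z, 1 if X^Z X^Z; unaffected daughter III-2: 1/2 if II-1 is X^Z X^z, 1 if X^Z X^Z; unaffected daughter III-3: 1/2 if II-1 is X^Z X^z, 1 if X^Z X^Z.
Bayes: P(X^Z X^z) = 1/2·1/8 / (1/2·1/8 + 1/2·1) = 1/9.

1/9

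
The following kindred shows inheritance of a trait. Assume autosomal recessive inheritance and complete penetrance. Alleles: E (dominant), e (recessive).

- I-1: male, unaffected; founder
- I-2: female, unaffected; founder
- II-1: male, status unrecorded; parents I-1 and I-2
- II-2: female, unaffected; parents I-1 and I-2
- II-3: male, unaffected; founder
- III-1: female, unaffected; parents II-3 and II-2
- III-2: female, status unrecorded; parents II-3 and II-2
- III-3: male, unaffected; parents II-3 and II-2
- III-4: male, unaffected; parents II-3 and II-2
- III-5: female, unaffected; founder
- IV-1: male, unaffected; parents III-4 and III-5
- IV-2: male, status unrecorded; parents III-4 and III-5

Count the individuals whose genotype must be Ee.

No individual's genotype is forced to Ee by the pedigree, so the count is 0.

0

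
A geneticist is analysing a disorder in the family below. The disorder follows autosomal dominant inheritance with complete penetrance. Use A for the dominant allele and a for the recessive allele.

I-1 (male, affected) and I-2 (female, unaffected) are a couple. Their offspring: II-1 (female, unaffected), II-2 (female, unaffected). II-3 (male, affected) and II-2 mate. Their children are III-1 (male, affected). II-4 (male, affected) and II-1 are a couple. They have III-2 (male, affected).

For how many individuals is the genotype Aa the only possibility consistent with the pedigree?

3

Obligate heterozygotes: I-1 is affected so carries A and passed a to II-1 (aa), so I-1 is Aa; III-1 is affected so carries A and received a from II-2 (aa), so III-1 is Aa; III-2 is affected so carries A and received a from II-1 (aa), so III-2 is Aa.
Every other individual is either homozygous by phenotype or has at least one consistent homozygous assignment, so the count is 3.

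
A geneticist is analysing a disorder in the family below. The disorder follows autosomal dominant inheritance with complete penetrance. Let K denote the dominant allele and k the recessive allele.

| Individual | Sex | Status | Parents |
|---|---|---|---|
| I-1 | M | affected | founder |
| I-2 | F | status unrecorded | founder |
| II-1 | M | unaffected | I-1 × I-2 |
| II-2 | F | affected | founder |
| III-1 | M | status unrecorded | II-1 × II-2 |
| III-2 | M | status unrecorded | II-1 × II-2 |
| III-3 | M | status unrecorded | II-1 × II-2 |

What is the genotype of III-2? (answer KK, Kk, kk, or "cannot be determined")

cannot be determined

III-2's phenotype is unrecorded, and no parent or child forces a single allele at both positions; consistent genotype assignments exist with III-2 as Kk or kk.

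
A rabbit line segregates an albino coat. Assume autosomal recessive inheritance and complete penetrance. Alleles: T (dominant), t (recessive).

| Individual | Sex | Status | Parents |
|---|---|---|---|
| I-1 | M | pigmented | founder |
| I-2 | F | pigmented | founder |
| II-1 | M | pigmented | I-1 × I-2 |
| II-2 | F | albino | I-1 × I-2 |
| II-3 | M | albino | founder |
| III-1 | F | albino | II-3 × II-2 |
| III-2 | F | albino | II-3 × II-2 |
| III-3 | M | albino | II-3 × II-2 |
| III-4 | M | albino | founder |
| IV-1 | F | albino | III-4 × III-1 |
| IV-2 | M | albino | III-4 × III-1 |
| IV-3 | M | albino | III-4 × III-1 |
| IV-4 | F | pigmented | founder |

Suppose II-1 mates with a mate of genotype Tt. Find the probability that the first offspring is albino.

1/6

I-1 is pigmented so carries T and passed t to II-2 (tt), so I-1 is Tt.
I-2 is pigmented so carries T and passed t to II-2 (tt), so I-2 is Tt.
II-1 is a pigmented offspring of I-1 (Tt) × I-2 (Tt), whose cross gives 1/4 TT : 1/2 Tt : 1/4 tt; conditioning on being pigmented, II-1 is TT with probability 1/3, Tt with probability 2/3.
Summing over parental genotype combinations, P(offspring is albino) = 2/3·1/4 = 1/6.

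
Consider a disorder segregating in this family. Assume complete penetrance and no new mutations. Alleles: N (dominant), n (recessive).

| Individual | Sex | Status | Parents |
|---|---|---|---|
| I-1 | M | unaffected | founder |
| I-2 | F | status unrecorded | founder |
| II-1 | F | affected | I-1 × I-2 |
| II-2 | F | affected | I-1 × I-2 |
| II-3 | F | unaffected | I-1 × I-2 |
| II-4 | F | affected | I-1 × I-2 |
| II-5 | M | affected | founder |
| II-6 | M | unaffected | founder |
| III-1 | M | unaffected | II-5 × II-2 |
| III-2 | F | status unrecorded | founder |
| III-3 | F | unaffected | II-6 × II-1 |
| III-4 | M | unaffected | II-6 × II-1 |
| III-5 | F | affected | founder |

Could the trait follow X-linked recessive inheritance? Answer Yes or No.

No

Under X-linked recessive, II-1 (affected, female) cannot arise from I-1 (unaffected) × I-2 (unrecorded).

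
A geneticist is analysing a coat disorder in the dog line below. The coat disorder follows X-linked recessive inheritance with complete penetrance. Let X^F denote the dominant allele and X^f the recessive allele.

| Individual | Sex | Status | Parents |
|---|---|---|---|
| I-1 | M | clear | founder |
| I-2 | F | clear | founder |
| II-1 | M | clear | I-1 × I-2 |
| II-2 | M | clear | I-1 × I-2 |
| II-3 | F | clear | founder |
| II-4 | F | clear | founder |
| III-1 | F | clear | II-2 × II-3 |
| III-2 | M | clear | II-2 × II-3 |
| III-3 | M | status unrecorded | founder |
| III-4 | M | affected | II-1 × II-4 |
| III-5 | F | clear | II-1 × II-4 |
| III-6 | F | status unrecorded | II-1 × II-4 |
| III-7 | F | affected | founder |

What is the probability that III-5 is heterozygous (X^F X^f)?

II-1 is clear, so II-1 is X^F Y.
II-4 is clear so carries F and passed f to III-4 (X^f Y), so II-4 is X^F X^f.
Their cross gives offspring ratios 1/2 X^F X^F : 1/2 X^F X^f. Conditioning on III-5 being clear, P(X^F X^f) = 1/2 / 1 = 1/2.

1/2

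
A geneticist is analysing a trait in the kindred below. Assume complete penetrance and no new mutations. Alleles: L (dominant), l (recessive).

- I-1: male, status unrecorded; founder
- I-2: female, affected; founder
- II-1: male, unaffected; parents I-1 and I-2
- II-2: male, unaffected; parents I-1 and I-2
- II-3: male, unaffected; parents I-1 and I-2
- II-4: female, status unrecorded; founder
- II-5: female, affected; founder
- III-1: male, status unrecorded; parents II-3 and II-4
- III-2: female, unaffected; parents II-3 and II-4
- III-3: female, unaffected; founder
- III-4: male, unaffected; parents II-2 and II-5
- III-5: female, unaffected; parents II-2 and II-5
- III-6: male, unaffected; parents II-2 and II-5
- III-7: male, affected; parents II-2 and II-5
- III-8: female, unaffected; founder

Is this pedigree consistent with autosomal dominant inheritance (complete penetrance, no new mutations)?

Yes

A consistent assignment under autosomal dominant exists: I-1 Ll, I-2 Ll, II-1 ll, II-2 ll, II-3 ll, II-4 Ll, II-5 Ll, III-1 Ll, III-2 ll, III-3 ll, III-4 ll, III-5 ll, III-6 ll, III-7 Ll, III-8 ll.
In this assignment every recorded phenotype matches its genotype and every non-founder's genotype is obtainable from its parents' genotypes, so the pedigree is consistent.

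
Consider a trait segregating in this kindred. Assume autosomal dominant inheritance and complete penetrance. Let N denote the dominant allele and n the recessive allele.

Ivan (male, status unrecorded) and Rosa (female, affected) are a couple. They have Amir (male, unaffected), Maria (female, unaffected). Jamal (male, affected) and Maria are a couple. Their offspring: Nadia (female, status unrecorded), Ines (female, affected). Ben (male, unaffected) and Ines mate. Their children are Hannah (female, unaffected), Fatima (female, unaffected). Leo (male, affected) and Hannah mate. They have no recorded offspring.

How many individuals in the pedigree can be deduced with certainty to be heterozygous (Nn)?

Obligate heterozygotes: Rosa is affected so carries N and passed n to Amir (nn), so Rosa is Nn; Ines is affected so carries N and received n from Maria (nn), so Ines is Nn.
Every other individual is either homozygous by phenotype or has at least one consistent homozygous assignment, so the count is 2.

2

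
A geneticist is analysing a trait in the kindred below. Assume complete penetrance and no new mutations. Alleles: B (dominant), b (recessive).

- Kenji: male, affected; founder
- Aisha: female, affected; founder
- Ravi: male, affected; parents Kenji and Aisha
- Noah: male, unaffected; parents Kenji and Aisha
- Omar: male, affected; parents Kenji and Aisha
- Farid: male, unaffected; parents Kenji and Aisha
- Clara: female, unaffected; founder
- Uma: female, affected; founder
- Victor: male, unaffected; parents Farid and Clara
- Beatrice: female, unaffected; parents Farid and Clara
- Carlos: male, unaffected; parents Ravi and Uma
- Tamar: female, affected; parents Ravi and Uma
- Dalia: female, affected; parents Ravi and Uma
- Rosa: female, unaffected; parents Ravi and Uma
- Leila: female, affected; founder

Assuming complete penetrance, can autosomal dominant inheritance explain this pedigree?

A consistent assignment under autosomal dominant exists: Kenji Bb, Aisha Bb, Ravi Bb, Noah bb, Omar BB, Farid bb, Clara bb, Uma Bb, Victor bb, Beatrice bb, Carlos bb, Tamar BB, Dalia BB, Rosa bb, Leila BB.
In this assignment every recorded phenotype matches its genotype and every non-founder's genotype is obtainable from its parents' genotypes, so the pedigree is consistent.

Yes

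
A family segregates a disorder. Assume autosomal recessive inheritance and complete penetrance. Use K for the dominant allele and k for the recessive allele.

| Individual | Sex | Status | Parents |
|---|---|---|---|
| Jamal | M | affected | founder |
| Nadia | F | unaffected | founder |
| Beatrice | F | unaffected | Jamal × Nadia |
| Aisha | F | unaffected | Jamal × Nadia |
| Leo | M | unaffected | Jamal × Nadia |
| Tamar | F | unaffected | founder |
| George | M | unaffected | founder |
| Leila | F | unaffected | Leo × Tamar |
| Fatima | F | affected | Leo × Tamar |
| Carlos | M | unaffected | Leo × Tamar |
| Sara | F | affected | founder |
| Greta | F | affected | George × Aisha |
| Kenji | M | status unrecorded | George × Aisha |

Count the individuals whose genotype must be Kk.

Obligate heterozygotes: Beatrice is unaffected so carries K and received k from Jamal (kk), so Beatrice is Kk; Aisha is unaffected so carries K and received k from Jamal (kk), so Aisha is Kk; Leo is unaffected so carries K and received k from Jamal (kk), so Leo is Kk; Tamar is unaffected so carries K and passed k to Fatima (kk), so Tamar is Kk; George is unaffected so carries K and passed k to Greta (kk), so George is Kk.
Every other individual is either homozygous by phenotype or has at least one consistent homozygous assignment, so the count is 5.

5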